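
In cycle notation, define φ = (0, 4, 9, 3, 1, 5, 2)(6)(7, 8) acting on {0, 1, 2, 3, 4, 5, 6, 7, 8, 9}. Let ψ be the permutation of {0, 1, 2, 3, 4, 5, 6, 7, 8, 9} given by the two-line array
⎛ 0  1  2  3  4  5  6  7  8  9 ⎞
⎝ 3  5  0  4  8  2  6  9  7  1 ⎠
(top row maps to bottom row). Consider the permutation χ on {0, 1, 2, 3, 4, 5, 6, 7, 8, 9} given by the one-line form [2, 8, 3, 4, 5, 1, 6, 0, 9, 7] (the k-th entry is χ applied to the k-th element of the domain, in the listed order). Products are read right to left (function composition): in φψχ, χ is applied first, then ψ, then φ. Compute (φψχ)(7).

(φψχ)(7) = φ(ψ(χ(7))). χ(7) = 0, then ψ(0) = 3, then φ(3) = 1, so the result is 1.

1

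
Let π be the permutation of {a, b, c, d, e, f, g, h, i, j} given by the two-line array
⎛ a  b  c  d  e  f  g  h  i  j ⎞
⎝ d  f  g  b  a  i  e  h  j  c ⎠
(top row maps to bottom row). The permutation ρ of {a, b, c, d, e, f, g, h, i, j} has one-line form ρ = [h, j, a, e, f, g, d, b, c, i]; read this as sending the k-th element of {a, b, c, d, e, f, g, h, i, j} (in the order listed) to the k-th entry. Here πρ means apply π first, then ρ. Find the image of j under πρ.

π(j) = c, then ρ(c) = a; composing gives (πρ)(j) = a.

a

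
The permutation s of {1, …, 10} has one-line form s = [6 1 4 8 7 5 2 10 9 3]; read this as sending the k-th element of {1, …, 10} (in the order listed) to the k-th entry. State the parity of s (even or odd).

odd

In disjoint-cycle form the cycle lengths are 5, 4, 1.
A cycle of length ℓ contributes ℓ−1 transpositions, so s is a product of 4 + 3 = 7 transpositions — odd.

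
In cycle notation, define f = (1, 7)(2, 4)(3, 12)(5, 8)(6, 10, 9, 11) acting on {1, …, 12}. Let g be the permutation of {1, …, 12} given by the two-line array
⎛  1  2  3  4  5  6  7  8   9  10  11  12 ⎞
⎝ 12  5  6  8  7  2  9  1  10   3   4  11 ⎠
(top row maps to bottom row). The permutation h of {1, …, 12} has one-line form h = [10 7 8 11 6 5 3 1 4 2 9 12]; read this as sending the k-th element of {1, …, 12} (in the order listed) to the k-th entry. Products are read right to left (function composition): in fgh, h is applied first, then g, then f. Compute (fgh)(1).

12

(fgh)(1) = f(g(h(1))). h(1) = 10, then g(10) = 3, then f(3) = 12, so the result is 12.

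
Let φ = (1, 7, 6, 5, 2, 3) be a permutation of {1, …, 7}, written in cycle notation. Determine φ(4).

4 does not appear in any cycle of φ, so it is a fixed point: φ(4) = 4.

4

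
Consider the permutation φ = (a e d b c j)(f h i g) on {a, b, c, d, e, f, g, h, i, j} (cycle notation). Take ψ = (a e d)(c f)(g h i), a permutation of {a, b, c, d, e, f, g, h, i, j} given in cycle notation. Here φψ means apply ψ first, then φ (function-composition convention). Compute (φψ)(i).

f

First apply ψ: ψ(i) = g, then φ(g) = f. Thus (φψ)(i) = f.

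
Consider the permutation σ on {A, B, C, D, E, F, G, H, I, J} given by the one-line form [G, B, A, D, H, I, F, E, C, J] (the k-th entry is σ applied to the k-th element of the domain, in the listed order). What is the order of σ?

The disjoint-cycle form of σ has cycle lengths 5, 2, 1, 1, 1.
The order of σ is the least common multiple of its cycle lengths: lcm(5, 2) = 10.

10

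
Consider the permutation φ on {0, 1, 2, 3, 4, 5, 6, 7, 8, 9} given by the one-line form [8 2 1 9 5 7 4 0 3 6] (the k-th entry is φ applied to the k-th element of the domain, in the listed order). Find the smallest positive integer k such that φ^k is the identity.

The disjoint-cycle form of φ has cycle lengths 8, 2.
The order is lcm(8, 2) = 8.

8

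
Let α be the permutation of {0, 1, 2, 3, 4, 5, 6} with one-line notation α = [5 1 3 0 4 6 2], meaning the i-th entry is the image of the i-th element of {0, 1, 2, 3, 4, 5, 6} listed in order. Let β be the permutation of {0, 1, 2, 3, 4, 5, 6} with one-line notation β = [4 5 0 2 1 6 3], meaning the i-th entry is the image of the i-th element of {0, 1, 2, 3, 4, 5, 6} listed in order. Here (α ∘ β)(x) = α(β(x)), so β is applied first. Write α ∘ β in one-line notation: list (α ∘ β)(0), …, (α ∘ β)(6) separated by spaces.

For each element, apply β then α: 0 → 4 → 4; 1 → 5 → 6; 2 → 0 → 5; 3 → 2 → 3; 4 → 1 → 1; 5 → 6 → 2; 6 → 3 → 0.
Collecting the images, α ∘ β = [4 6 5 3 1 2 0].

4 6 5 3 1 2 0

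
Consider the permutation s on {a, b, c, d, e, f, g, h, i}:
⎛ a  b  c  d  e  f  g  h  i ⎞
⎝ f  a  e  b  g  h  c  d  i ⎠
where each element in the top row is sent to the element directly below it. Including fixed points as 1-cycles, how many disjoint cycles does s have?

3

The cycle decomposition is (a f h d b)(c e g)(i), which has 3 cycles (counting 1-cycles).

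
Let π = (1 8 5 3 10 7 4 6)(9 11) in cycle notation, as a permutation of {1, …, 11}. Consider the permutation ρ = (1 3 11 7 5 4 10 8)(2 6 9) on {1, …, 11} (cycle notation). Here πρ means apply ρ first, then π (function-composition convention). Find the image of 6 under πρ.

11

First apply ρ: ρ(6) = 9, then π(9) = 11. Thus (πρ)(6) = 11.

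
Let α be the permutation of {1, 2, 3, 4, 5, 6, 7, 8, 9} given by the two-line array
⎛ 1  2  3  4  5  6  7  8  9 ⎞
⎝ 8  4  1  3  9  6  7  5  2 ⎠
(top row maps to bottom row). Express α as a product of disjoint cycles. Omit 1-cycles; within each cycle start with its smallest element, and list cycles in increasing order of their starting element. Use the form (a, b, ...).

(1, 8, 5, 9, 2, 4, 3)

From 1: 1 → 8 → 5 → 9 → 2 → 4 → 3 → 1, closing the cycle (1, 8, 5, 9, 2, 4, 3).
Continuing from each remaining unvisited element yields (1, 8, 5, 9, 2, 4, 3).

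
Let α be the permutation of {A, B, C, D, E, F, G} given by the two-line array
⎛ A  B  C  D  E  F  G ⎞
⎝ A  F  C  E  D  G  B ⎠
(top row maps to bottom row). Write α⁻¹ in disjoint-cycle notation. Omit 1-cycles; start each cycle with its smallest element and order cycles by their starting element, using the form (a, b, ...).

(B, G, F)(D, E)

First write α in disjoint cycles: (B, F, G)(D, E).
The inverse reverses every cycle; in canonical form, α⁻¹ = (B, G, F)(D, E).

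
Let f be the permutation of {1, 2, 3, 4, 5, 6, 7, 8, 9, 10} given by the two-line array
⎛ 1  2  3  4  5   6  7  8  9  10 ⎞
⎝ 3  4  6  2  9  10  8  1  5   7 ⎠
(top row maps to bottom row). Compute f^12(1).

Tracing 1 → 3 → … returns to 1 after 6 steps, so 1 lies in a 6-cycle (1 3 6 10 7 8).
Powers repeat with period 6 on this cycle, and 12 mod 6 = 0, so f^12(1) = f^0(1).
So f^12(1) = 1.

1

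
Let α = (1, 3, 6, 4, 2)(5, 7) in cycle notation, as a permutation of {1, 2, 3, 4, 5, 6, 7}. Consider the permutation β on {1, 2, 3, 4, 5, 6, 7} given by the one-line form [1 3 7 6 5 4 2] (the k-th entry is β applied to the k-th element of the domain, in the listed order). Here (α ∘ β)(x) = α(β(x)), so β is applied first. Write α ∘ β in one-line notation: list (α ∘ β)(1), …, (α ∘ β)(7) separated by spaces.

3 6 5 4 7 2 1

Chase each element through β then α: 1 → 1 → 3; 2 → 3 → 6; 3 → 7 → 5; 4 → 6 → 4; 5 → 5 → 7; 6 → 4 → 2; 7 → 2 → 1.
Collecting the images, α ∘ β = [3 6 5 4 7 2 1].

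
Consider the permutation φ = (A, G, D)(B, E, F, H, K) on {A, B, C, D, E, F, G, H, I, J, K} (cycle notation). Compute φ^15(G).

G

G lies in the 3-cycle (A, G, D).
Since the cycle has length 3, φ^15 acts on it the same as φ^0 (15 mod 3 = 0).
So φ^15(G) = G.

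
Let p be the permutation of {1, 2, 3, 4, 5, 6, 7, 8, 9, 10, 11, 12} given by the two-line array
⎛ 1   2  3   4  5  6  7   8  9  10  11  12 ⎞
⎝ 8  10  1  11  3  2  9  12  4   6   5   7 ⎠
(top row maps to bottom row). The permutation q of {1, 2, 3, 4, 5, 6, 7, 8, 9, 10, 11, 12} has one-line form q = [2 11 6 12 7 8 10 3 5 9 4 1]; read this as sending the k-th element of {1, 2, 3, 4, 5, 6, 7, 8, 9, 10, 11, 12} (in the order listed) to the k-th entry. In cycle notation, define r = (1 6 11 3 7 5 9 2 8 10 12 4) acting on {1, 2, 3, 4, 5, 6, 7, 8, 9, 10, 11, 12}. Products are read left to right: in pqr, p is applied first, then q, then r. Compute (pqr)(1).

7

(pqr)(1) = r(q(p(1))). p(1) = 8, then q(8) = 3, then r(3) = 7, so the result is 7.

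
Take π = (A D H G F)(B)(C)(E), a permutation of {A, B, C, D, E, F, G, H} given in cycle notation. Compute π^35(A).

A lies in the 5-cycle (A D H G F).
Powers repeat with period 5 on this cycle, and 35 mod 5 = 0, so π^35(A) = π^0(A).
So π^35(A) = A.

A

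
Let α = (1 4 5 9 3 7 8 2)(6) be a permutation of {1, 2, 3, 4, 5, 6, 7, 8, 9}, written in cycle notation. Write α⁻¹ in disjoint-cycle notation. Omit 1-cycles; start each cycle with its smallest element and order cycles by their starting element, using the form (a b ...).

Inverting a permutation written in cycle notation just reverses the order within every cycle.
After reversing and putting each cycle's least element first, α⁻¹ = (1 2 8 7 3 9 5 4).

(1 2 8 7 3 9 5 4)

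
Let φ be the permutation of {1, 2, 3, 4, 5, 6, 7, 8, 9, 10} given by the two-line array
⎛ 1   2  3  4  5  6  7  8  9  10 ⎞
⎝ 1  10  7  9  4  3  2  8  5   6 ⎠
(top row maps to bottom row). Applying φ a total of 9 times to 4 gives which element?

4

Tracing 4 → 9 → … returns to 4 after 3 steps, so 4 lies in a 3-cycle (4, 9, 5).
Since the cycle has length 3, φ^9 acts on it the same as φ^0 (9 mod 3 = 0).
So φ^9(4) = 4.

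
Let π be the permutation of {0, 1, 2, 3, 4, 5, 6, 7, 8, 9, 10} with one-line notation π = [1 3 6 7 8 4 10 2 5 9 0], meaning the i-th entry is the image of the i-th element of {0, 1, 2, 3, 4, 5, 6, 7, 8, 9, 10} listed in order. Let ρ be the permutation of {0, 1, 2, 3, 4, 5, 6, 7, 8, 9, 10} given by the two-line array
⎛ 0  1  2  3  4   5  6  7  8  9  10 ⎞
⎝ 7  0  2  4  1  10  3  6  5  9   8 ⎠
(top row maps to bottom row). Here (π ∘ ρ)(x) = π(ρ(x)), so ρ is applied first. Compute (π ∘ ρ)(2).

6

First apply ρ: ρ(2) = 2, then π(2) = 6. Thus (π ∘ ρ)(2) = 6.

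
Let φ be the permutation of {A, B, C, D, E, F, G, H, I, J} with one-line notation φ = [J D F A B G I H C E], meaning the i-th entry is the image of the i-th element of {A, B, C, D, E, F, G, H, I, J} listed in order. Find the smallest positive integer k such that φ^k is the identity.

20

Writing φ as disjoint cycles, the cycle lengths are 5, 4, 1.
The order of φ is the least common multiple of its cycle lengths: lcm(5, 4) = 20.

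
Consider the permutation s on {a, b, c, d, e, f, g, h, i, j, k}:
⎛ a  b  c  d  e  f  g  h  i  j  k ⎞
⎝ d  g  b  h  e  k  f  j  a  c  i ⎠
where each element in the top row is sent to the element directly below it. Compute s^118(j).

d

Tracing j → c → … returns to j after 10 steps, so j lies in a 10-cycle (a d h j c b g f k i).
Powers repeat with period 10 on this cycle, and 118 mod 10 = 8, so s^118(j) = s^8(j).
Stepping 8 places around the cycle: j → c → b → g → f → k → i → a → d.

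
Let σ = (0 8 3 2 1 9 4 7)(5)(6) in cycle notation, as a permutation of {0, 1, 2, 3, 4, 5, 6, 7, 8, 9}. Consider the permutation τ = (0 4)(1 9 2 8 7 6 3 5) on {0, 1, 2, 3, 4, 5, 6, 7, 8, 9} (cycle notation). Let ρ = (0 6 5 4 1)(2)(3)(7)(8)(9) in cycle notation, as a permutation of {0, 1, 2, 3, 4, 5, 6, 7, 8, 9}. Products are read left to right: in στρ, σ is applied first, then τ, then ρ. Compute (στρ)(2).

9

Apply the permutations in order: σ(2) = 1, then τ(1) = 9, then ρ(9) = 9. So (στρ)(2) = 9.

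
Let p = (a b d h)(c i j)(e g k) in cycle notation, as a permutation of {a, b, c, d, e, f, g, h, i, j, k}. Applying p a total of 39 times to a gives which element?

h

a lies in the 4-cycle (a b d h).
On a 4-cycle, p^4 is the identity, so p^39 = p^3 there (39 ≡ 3 mod 4).
Stepping 3 places around the cycle: a → b → d → h.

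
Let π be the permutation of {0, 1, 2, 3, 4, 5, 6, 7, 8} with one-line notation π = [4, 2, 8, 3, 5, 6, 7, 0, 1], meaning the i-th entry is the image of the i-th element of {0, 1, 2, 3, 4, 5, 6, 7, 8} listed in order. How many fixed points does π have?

The fixed points (elements with π(x) = x) are {3}, so there is 1.

1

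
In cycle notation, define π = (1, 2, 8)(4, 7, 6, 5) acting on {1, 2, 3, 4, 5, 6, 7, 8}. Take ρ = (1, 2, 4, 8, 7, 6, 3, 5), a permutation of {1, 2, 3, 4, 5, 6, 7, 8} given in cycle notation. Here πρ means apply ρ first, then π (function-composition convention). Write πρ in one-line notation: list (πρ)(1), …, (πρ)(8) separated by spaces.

(πρ)(x) = π(ρ(x)). Computing each image: π(ρ(1)) = π(2) = 8, π(ρ(2)) = π(4) = 7, π(ρ(3)) = π(5) = 4, π(ρ(4)) = π(8) = 1, π(ρ(5)) = π(1) = 2, π(ρ(6)) = π(3) = 3, π(ρ(7)) = π(6) = 5, π(ρ(8)) = π(7) = 6.
Hence πρ = [8 7 4 1 2 3 5 6].

8 7 4 1 2 3 5 6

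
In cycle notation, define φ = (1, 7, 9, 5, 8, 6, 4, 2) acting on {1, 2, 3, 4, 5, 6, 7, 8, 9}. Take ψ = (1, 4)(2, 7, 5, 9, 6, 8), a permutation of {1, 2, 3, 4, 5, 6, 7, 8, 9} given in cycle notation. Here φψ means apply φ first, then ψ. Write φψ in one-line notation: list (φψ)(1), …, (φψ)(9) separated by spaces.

5 4 3 7 2 1 6 8 9

For each element, apply φ then ψ: 1 → 7 → 5; 2 → 1 → 4; 3 → 3 → 3; 4 → 2 → 7; 5 → 8 → 2; 6 → 4 → 1; 7 → 9 → 6; 8 → 6 → 8; 9 → 5 → 9.
So φψ in one-line form is 5 4 3 7 2 1 6 8 9.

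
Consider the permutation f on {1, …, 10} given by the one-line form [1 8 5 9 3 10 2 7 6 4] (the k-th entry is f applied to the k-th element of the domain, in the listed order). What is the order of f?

12

Writing f as disjoint cycles, the cycle lengths are 4, 3, 2, 1.
Since disjoint cycles commute, ord(f) = lcm(4, 3, 2) = 12.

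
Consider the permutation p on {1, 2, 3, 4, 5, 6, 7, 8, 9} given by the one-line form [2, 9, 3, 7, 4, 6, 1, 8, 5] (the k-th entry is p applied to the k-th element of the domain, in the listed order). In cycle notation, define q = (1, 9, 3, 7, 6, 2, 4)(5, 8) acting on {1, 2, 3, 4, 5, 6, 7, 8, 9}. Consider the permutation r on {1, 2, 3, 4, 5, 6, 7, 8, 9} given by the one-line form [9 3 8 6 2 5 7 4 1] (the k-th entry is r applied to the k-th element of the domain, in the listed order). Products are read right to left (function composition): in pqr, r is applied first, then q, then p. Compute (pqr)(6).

8

(pqr)(6) = p(q(r(6))). r(6) = 5, then q(5) = 8, then p(8) = 8, so the result is 8.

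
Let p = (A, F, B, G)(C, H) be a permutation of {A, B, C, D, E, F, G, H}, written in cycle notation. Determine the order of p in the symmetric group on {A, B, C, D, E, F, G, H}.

The cycle type of p is (4, 2, 1, 1).
Since disjoint cycles commute, ord(p) = lcm(4, 2) = 4.

4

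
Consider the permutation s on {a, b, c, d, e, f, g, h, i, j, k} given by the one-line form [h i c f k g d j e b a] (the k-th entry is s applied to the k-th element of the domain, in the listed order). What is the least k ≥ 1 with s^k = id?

21

Decomposing into disjoint cycles gives cycle lengths 7, 3, 1.
Since disjoint cycles commute, ord(s) = lcm(7, 3) = 21.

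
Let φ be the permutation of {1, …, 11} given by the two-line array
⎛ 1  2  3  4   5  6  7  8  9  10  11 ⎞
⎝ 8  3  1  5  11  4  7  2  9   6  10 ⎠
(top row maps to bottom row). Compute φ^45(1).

Tracing 1 → 8 → … returns to 1 after 4 steps, so 1 lies in a 4-cycle (1 8 2 3).
Powers repeat with period 4 on this cycle, and 45 mod 4 = 1, so φ^45(1) = φ^1(1).
Advancing 1 step from 1: 1 → 8.

8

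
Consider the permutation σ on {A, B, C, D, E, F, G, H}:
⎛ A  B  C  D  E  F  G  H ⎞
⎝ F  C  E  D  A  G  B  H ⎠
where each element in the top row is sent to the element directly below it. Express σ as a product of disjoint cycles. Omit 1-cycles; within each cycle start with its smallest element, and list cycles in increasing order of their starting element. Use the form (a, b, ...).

(A, F, G, B, C, E)

Iterating σ from A gives A → F → G → B → C → E → A; that is the 6-cycle (A, F, G, B, C, E).
Continuing from each remaining unvisited element yields (A, F, G, B, C, E).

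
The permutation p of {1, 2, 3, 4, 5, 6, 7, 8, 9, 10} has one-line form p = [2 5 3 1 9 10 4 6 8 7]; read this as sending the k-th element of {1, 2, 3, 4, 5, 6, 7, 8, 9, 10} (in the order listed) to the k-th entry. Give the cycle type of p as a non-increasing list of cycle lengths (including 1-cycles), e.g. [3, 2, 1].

The disjoint cycles are (1, 2, 5, 9, 8, 6, 10, 7, 4)(3), with lengths 9, 1 in non-increasing order.

[9, 1]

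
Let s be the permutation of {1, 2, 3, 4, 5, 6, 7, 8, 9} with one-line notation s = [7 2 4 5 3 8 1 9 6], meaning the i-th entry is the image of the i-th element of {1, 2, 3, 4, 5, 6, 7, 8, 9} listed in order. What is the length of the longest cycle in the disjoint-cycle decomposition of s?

3

Decomposing into disjoint cycles gives (1 7)(3 4 5)(6 8 9); the longest has length 3.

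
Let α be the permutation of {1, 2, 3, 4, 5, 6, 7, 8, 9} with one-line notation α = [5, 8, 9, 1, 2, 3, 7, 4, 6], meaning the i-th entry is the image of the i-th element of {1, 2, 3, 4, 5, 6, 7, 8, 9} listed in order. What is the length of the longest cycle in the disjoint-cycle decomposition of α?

Decomposing into disjoint cycles gives (1 5 2 8 4)(3 9 6); the longest has length 5.

5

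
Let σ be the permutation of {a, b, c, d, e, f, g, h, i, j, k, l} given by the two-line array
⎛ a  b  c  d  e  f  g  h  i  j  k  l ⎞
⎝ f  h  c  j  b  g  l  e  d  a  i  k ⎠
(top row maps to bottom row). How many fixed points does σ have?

1

The fixed points (elements with σ(x) = x) are {c}, so there is 1.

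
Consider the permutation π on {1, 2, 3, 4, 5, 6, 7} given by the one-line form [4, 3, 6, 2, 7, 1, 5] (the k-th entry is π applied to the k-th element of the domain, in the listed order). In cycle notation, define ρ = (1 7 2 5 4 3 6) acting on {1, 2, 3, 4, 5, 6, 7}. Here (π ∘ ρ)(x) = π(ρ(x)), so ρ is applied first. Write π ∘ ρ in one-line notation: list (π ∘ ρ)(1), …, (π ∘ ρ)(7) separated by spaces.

5 7 1 6 2 4 3

For each element, apply ρ then π: 1 → 7 → 5; 2 → 5 → 7; 3 → 6 → 1; 4 → 3 → 6; 5 → 4 → 2; 6 → 1 → 4; 7 → 2 → 3.
So π ∘ ρ in one-line form is 5 7 1 6 2 4 3.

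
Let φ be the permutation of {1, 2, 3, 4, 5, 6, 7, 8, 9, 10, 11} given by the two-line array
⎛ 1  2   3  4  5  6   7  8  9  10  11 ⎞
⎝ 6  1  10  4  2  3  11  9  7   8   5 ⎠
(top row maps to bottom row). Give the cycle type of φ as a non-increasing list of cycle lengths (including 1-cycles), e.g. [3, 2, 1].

The disjoint cycles are (1, 6, 3, 10, 8, 9, 7, 11, 5, 2)(4), with lengths 10, 1 in non-increasing order.

[10, 1]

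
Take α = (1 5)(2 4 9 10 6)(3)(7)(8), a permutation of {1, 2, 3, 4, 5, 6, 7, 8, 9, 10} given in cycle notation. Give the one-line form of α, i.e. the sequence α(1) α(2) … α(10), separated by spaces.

5 4 3 9 1 2 7 8 10 6

Each element maps to the next entry in its cycle (wrapping to the front): 1↦5, 2↦4, 3↦3, 4↦9, 5↦1, 6↦2, 7↦7, 8↦8, 9↦10, 10↦6.
Listing these in domain order gives 5 4 3 9 1 2 7 8 10 6.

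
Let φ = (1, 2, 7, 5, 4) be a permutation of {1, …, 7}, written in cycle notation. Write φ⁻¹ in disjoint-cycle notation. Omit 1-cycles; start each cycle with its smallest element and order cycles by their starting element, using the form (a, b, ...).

If φ sends a → b within a cycle, φ⁻¹ sends b → a; equivalently, reverse each cycle.
After reversing and putting each cycle's least element first, φ⁻¹ = (1, 4, 5, 7, 2).

(1, 4, 5, 7, 2)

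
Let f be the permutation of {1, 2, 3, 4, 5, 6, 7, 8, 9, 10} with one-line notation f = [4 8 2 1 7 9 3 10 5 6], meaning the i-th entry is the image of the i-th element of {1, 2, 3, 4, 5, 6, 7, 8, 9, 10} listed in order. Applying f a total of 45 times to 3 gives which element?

9

Tracing 3 → 2 → … returns to 3 after 8 steps, so 3 lies in an 8-cycle (2 8 10 6 9 5 7 3).
Powers repeat with period 8 on this cycle, and 45 mod 8 = 5, so f^45(3) = f^5(3).
Advancing 5 steps from 3: 3 → 2 → 8 → 10 → 6 → 9.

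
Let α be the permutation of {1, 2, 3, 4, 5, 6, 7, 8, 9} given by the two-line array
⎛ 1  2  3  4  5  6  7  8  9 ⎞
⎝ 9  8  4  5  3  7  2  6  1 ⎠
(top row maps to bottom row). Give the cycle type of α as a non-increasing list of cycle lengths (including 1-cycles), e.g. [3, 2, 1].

The disjoint cycles are (1, 9)(2, 8, 6, 7)(3, 4, 5), with lengths 4, 3, 2 in non-increasing order.

[4, 3, 2]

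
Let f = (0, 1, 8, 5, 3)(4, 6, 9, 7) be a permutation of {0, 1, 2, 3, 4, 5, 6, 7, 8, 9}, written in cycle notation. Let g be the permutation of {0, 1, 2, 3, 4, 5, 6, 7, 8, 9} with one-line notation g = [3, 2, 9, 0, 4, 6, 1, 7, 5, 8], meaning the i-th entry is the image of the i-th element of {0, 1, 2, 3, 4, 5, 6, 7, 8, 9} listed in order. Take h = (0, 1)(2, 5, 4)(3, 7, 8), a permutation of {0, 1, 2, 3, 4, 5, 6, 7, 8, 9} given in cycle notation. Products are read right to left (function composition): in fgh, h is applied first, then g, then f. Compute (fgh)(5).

(fgh)(5) = f(g(h(5))). h(5) = 4, then g(4) = 4, then f(4) = 6, so the result is 6.

6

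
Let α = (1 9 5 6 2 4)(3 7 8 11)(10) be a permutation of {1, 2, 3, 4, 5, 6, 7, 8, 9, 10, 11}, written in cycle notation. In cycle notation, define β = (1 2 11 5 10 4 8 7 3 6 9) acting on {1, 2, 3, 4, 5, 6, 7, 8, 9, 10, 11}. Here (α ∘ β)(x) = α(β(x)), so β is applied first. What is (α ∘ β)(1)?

β(1) = 2, then α(2) = 4; composing gives (α ∘ β)(1) = 4.

4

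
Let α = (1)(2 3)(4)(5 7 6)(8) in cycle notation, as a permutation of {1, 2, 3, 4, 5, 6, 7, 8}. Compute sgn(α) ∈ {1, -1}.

The cycle lengths are 3, 2, 1, 1, 1.
A cycle of length ℓ contributes ℓ−1 transpositions, so α is a product of 2 + 1 = 3 transpositions — odd.

-1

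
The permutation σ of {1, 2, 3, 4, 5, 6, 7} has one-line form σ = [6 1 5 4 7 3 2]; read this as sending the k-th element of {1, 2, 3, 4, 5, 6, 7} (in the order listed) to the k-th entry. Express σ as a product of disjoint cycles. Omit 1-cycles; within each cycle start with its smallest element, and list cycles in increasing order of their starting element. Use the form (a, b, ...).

(1, 6, 3, 5, 7, 2)

From 1: 1 → 6 → 3 → 5 → 7 → 2 → 1, closing the cycle (1, 6, 3, 5, 7, 2).
Continuing from each remaining unvisited element yields (1, 6, 3, 5, 7, 2).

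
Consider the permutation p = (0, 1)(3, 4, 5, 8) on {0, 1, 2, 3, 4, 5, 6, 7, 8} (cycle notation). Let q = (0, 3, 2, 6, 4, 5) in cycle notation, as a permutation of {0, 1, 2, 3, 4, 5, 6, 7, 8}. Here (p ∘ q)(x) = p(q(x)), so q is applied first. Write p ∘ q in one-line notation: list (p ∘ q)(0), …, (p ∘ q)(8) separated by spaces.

4 0 6 2 8 1 5 7 3

(p ∘ q)(x) = p(q(x)). Computing each image: p(q(0)) = p(3) = 4, p(q(1)) = p(1) = 0, p(q(2)) = p(6) = 6, p(q(3)) = p(2) = 2, p(q(4)) = p(5) = 8, p(q(5)) = p(0) = 1, p(q(6)) = p(4) = 5, p(q(7)) = p(7) = 7, p(q(8)) = p(8) = 3.
Hence p ∘ q = [4 0 6 2 8 1 5 7 3].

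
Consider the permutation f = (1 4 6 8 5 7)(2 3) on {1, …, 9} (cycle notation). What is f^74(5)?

5 lies in the 6-cycle (1 4 6 8 5 7).
Powers repeat with period 6 on this cycle, and 74 mod 6 = 2, so f^74(5) = f^2(5).
Stepping 2 places around the cycle: 5 → 7 → 1.

1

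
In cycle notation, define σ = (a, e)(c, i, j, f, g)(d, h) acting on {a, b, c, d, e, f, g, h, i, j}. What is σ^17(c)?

j

c lies in the 5-cycle (c, i, j, f, g).
Powers repeat with period 5 on this cycle, and 17 mod 5 = 2, so σ^17(c) = σ^2(c).
Advancing 2 steps from c: c → i → j.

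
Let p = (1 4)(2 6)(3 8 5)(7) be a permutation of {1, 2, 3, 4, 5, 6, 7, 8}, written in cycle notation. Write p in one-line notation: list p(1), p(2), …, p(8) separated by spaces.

Image by image: 1↦4, 2↦6, 3↦8, 4↦1, 5↦3, 6↦2, 7↦7, 8↦5.
Listing these in domain order gives 4 6 8 1 3 2 7 5.

4 6 8 1 3 2 7 5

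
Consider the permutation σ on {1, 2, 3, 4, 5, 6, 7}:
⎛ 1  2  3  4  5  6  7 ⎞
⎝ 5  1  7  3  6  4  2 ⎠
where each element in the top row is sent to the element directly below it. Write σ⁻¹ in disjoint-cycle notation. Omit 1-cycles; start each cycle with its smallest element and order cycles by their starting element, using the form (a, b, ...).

The cycle decomposition of σ is (1, 5, 6, 4, 3, 7, 2).
The inverse reverses every cycle; in canonical form, σ⁻¹ = (1, 2, 7, 3, 4, 6, 5).

(1, 2, 7, 3, 4, 6, 5)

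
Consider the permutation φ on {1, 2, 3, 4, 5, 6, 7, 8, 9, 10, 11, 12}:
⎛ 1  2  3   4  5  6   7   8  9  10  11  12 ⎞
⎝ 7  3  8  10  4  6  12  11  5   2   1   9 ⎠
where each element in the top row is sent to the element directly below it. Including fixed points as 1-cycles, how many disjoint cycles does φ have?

2

The cycle decomposition is (1 7 12 9 5 4 10 2 3 8 11)(6), which has 2 cycles (counting 1-cycles).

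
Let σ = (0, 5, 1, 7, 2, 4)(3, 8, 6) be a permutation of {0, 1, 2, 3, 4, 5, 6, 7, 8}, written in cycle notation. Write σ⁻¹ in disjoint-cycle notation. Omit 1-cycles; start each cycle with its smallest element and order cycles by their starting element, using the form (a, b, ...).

(0, 4, 2, 7, 1, 5)(3, 6, 8)

Inverting a permutation written in cycle notation just reverses the order within every cycle.
After reversing and putting each cycle's least element first, σ⁻¹ = (0, 4, 2, 7, 1, 5)(3, 6, 8).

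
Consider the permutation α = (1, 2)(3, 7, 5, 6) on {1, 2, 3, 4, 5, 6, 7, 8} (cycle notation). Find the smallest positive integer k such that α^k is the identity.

The cycle type of α is (4, 2, 1, 1).
The order is lcm(4, 2) = 4.

4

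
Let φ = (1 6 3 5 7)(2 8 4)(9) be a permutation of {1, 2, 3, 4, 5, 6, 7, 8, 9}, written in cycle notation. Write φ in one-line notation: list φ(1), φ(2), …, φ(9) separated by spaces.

6 8 5 2 7 3 1 4 9

Image by image: 1↦6, 2↦8, 3↦5, 4↦2, 5↦7, 6↦3, 7↦1, 8↦4, 9↦9.
Listing these in domain order gives 6 8 5 2 7 3 1 4 9.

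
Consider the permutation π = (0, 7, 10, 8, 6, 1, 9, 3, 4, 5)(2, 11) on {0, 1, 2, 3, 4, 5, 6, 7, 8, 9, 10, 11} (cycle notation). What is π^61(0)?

7

0 lies in the 10-cycle (0, 7, 10, 8, 6, 1, 9, 3, 4, 5).
Powers repeat with period 10 on this cycle, and 61 mod 10 = 1, so π^61(0) = π^1(0).
Advancing 1 step from 0: 0 → 7.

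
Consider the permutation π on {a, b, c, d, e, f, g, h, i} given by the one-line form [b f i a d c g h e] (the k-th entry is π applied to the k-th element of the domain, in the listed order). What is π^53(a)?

i

Tracing a → b → … returns to a after 7 steps, so a lies in a 7-cycle (a b f c i e d).
On a 7-cycle, π^7 is the identity, so π^53 = π^4 there (53 ≡ 4 mod 7).
Stepping 4 places around the cycle: a → b → f → c → i.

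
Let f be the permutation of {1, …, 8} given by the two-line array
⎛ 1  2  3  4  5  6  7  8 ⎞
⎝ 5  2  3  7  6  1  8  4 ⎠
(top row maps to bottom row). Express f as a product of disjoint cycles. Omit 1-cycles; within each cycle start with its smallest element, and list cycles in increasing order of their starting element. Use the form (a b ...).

Iterating f from 1 gives 1 → 5 → 6 → 1; that is the 3-cycle (1 5 6).
Continuing from each remaining unvisited element yields (1 5 6)(4 7 8).

(1 5 6)(4 7 8)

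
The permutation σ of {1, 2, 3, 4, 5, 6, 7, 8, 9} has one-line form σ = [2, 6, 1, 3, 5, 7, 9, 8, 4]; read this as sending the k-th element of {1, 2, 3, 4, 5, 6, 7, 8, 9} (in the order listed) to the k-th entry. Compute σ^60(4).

6

Tracing 4 → 3 → … returns to 4 after 7 steps, so 4 lies in a 7-cycle (1, 2, 6, 7, 9, 4, 3).
On a 7-cycle, σ^7 is the identity, so σ^60 = σ^4 there (60 ≡ 4 mod 7).
Advancing 4 steps from 4: 4 → 3 → 1 → 2 → 6.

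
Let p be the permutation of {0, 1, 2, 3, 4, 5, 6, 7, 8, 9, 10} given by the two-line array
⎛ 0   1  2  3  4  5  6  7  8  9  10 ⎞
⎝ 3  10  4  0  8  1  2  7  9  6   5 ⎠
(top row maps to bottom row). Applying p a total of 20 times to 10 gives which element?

1

Tracing 10 → 5 → … returns to 10 after 3 steps, so 10 lies in a 3-cycle (1 10 5).
Since the cycle has length 3, p^20 acts on it the same as p^2 (20 mod 3 = 2).
Stepping 2 places around the cycle: 10 → 5 → 1.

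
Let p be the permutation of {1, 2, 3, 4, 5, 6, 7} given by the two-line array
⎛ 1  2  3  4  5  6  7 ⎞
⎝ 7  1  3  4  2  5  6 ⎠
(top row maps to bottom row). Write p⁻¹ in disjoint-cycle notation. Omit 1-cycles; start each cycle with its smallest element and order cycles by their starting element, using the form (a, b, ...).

The cycle decomposition of p is (1, 7, 6, 5, 2).
The inverse reverses every cycle; in canonical form, p⁻¹ = (1, 2, 5, 6, 7).

(1, 2, 5, 6, 7)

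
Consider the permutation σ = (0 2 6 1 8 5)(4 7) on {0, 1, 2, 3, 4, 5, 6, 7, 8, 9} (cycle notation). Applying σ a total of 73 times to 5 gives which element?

5 lies in the 6-cycle (0 2 6 1 8 5).
Powers repeat with period 6 on this cycle, and 73 mod 6 = 1, so σ^73(5) = σ^1(5).
Stepping 1 place around the cycle: 5 → 0.

0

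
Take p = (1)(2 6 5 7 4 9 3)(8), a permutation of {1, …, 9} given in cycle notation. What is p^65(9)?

2

9 lies in the 7-cycle (2 6 5 7 4 9 3).
Powers repeat with period 7 on this cycle, and 65 mod 7 = 2, so p^65(9) = p^2(9).
Stepping 2 places around the cycle: 9 → 3 → 2.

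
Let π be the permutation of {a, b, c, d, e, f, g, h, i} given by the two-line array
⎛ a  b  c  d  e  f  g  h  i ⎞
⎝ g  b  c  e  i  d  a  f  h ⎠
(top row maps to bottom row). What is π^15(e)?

Tracing e → i → … returns to e after 5 steps, so e lies in a 5-cycle (d, e, i, h, f).
Since the cycle has length 5, π^15 acts on it the same as π^0 (15 mod 5 = 0).
So π^15(e) = e.

e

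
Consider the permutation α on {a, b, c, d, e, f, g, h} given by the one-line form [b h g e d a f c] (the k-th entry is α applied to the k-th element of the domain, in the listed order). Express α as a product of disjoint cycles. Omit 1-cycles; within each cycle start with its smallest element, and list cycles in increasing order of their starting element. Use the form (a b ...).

(a b h c g f)(d e)

Iterating α from a gives a → b → h → c → g → f → a; that is the 6-cycle (a b h c g f).
Continuing from each remaining unvisited element yields (a b h c g f)(d e).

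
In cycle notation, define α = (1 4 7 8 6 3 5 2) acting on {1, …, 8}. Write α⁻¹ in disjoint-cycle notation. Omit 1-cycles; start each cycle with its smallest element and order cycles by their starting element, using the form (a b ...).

(1 2 5 3 6 8 7 4)

If α sends a → b within a cycle, α⁻¹ sends b → a; equivalently, reverse each cycle.
After reversing and putting each cycle's least element first, α⁻¹ = (1 2 5 3 6 8 7 4).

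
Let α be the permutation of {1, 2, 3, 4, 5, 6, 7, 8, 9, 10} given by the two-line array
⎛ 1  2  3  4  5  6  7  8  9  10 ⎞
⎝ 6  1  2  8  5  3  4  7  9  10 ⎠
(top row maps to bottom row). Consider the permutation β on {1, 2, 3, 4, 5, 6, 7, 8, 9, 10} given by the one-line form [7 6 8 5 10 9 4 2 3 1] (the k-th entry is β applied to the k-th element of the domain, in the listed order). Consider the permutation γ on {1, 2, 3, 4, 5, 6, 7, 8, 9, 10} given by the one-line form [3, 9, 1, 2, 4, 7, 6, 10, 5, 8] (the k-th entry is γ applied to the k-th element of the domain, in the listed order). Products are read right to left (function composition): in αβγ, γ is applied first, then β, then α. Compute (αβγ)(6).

8

Apply the permutations in order: γ(6) = 7, then β(7) = 4, then α(4) = 8. So (αβγ)(6) = 8.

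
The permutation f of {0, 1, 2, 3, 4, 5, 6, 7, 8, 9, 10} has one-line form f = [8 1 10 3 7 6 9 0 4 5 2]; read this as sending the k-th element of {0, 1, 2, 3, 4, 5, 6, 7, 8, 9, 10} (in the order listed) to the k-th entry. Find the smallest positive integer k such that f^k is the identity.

Writing f as disjoint cycles, the cycle lengths are 4, 3, 2, 1, 1.
The order of f is the least common multiple of its cycle lengths: lcm(4, 3, 2) = 12.

12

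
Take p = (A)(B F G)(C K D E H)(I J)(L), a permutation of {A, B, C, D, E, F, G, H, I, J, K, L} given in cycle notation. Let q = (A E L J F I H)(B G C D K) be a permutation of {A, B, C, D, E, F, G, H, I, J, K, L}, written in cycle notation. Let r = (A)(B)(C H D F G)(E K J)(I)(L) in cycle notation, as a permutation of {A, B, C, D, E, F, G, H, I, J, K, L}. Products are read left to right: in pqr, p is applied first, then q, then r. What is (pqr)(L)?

(pqr)(L) = r(q(p(L))). p(L) = L, then q(L) = J, then r(J) = E, so the result is E.

E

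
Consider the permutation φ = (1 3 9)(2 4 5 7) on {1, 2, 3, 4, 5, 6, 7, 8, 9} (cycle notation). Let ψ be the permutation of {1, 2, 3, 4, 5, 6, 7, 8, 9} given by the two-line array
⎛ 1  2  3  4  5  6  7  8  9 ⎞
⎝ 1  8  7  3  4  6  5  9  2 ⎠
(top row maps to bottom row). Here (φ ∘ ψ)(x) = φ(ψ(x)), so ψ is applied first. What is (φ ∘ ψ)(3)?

ψ(3) = 7, then φ(7) = 2; composing gives (φ ∘ ψ)(3) = 2.

2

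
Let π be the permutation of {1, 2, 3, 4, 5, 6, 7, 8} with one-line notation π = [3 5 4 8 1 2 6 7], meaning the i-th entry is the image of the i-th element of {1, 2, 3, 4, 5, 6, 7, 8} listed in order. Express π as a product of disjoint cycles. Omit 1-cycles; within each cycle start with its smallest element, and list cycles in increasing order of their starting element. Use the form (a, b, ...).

Start at 1 and follow images: 1 → 3 → 4 → 8 → 7 → 6 → 2 → 5 → 1, giving the cycle (1, 3, 4, 8, 7, 6, 2, 5).
Repeating from the next unused element and collecting all non-trivial cycles gives (1, 3, 4, 8, 7, 6, 2, 5).

(1, 3, 4, 8, 7, 6, 2, 5)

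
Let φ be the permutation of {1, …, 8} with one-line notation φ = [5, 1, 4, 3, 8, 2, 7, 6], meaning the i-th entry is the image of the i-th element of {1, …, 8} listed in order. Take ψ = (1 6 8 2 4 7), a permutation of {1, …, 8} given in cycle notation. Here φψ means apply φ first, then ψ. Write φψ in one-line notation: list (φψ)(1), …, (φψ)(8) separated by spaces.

For each element, apply φ then ψ: 1 → 5 → 5; 2 → 1 → 6; 3 → 4 → 7; 4 → 3 → 3; 5 → 8 → 2; 6 → 2 → 4; 7 → 7 → 1; 8 → 6 → 8.
Collecting the images, φψ = [5 6 7 3 2 4 1 8].

5 6 7 3 2 4 1 8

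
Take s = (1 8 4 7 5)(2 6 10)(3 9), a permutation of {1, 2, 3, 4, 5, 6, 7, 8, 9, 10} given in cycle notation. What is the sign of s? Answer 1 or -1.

-1

The cycle lengths are 5, 3, 2.
A cycle of length ℓ contributes ℓ−1 transpositions, so s is a product of 4 + 2 + 1 = 7 transpositions — odd.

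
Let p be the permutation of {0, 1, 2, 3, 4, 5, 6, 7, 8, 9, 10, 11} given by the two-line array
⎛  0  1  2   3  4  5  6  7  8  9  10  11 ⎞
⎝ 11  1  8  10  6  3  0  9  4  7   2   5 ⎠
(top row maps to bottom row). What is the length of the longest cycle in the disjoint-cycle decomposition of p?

Decomposing into disjoint cycles gives (0, 11, 5, 3, 10, 2, 8, 4, 6)(7, 9); the longest has length 9.

9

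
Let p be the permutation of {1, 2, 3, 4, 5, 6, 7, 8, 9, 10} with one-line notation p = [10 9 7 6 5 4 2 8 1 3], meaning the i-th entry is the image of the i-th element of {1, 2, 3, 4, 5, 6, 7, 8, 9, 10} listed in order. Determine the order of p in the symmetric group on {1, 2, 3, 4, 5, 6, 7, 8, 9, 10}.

6

Writing p as disjoint cycles, the cycle lengths are 6, 2, 1, 1.
Since disjoint cycles commute, ord(p) = lcm(6, 2) = 6.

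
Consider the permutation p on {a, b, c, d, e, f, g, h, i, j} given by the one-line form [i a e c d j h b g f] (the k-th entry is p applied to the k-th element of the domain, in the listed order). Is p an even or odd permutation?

odd

In disjoint-cycle form the cycle lengths are 5, 3, 2.
A cycle of length ℓ contributes ℓ−1 transpositions, so p is a product of 4 + 2 + 1 = 7 transpositions — odd.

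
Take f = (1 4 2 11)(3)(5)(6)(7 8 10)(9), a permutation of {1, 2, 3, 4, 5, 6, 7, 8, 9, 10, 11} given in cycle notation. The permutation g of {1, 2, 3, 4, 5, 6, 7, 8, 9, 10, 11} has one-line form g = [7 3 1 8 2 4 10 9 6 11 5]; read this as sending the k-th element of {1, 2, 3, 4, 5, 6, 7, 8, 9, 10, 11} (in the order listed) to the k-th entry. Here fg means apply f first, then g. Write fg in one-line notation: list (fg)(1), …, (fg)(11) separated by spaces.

8 5 1 3 2 4 9 11 6 10 7

(fg)(x) = g(f(x)). Computing each image: g(f(1)) = g(4) = 8, g(f(2)) = g(11) = 5, g(f(3)) = g(3) = 1, g(f(4)) = g(2) = 3, g(f(5)) = g(5) = 2, g(f(6)) = g(6) = 4, g(f(7)) = g(8) = 9, g(f(8)) = g(10) = 11, g(f(9)) = g(9) = 6, g(f(10)) = g(7) = 10, g(f(11)) = g(1) = 7.
Hence fg = [8 5 1 3 2 4 9 11 6 10 7].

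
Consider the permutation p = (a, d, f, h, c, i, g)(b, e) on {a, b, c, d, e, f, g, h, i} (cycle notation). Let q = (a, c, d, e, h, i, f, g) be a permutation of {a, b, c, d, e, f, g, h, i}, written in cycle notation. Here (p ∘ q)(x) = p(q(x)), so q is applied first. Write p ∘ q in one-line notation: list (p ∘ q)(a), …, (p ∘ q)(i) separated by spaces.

(p ∘ q)(x) = p(q(x)). Computing each image: p(q(a)) = p(c) = i, p(q(b)) = p(b) = e, p(q(c)) = p(d) = f, p(q(d)) = p(e) = b, p(q(e)) = p(h) = c, p(q(f)) = p(g) = a, p(q(g)) = p(a) = d, p(q(h)) = p(i) = g, p(q(i)) = p(f) = h.
Hence p ∘ q = [i e f b c a d g h].

i e f b c a d g h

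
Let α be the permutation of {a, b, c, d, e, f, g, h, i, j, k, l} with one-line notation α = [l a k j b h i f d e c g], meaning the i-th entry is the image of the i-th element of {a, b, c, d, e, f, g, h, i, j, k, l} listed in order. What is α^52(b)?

Tracing b → a → … returns to b after 8 steps, so b lies in an 8-cycle (a l g i d j e b).
Powers repeat with period 8 on this cycle, and 52 mod 8 = 4, so α^52(b) = α^4(b).
Advancing 4 steps from b: b → a → l → g → i.

i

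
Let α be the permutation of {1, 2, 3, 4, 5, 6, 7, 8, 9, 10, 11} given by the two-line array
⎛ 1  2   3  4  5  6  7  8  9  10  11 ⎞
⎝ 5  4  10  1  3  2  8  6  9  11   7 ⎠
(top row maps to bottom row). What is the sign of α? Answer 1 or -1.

In disjoint-cycle form the cycle lengths are 10, 1.
A cycle of length ℓ contributes ℓ−1 transpositions, so α is a product of 9 transpositions — odd.

-1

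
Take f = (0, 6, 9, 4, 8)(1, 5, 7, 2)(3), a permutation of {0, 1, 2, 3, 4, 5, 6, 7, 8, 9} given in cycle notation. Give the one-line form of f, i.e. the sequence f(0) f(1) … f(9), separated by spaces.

6 5 1 3 8 7 9 2 0 4

Each element maps to the next entry in its cycle (wrapping to the front): 0↦6, 1↦5, 2↦1, 3↦3, 4↦8, 5↦7, 6↦9, 7↦2, 8↦0, 9↦4.
So the one-line form is 6 5 1 3 8 7 9 2 0 4.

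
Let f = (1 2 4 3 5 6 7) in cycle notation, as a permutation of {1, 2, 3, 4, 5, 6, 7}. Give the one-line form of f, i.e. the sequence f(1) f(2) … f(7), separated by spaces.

2 4 5 3 6 7 1

Image by image: 1↦2, 2↦4, 3↦5, 4↦3, 5↦6, 6↦7, 7↦1.
Listing these in domain order gives 2 4 5 3 6 7 1.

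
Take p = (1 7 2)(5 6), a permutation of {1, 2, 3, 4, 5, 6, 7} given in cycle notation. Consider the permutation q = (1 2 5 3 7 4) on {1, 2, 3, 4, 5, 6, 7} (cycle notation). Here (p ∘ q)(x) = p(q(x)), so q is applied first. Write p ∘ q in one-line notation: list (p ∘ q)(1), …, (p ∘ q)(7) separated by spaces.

1 6 2 7 3 5 4

(p ∘ q)(x) = p(q(x)). Computing each image: p(q(1)) = p(2) = 1, p(q(2)) = p(5) = 6, p(q(3)) = p(7) = 2, p(q(4)) = p(1) = 7, p(q(5)) = p(3) = 3, p(q(6)) = p(6) = 5, p(q(7)) = p(4) = 4.
Hence p ∘ q = [1 6 2 7 3 5 4].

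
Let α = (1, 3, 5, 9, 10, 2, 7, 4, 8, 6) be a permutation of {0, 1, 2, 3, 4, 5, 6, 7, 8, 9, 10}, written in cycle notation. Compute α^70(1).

1 lies in the 10-cycle (1, 3, 5, 9, 10, 2, 7, 4, 8, 6).
Powers repeat with period 10 on this cycle, and 70 mod 10 = 0, so α^70(1) = α^0(1).
So α^70(1) = 1.

1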